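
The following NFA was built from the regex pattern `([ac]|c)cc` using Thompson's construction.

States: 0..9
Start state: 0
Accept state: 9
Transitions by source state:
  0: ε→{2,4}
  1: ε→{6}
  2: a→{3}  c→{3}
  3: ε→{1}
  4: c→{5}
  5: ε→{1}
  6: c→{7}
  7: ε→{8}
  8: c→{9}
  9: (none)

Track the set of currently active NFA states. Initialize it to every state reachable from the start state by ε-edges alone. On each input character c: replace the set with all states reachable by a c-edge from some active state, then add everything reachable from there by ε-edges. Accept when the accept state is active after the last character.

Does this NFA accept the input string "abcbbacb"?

start: ε-closure({0}) = {0,2,4}
'a' @ 1: {1,3,6}
'b' @ 2: {}  — dead — no transitions
rest 'cbbacb' ignored (set empty)
final: {}; accept 9 not in set

Answer: REJECT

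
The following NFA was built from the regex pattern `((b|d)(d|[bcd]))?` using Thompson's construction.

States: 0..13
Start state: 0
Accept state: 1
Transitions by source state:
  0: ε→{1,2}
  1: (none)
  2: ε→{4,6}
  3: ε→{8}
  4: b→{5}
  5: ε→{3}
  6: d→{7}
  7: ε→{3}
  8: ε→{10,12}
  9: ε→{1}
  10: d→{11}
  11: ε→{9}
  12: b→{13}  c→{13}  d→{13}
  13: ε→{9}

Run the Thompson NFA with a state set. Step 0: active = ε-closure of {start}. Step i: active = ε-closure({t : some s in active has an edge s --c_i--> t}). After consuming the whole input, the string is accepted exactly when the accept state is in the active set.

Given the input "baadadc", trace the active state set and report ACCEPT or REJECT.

S₀ = ε-closure({0}) = {0,1,2,4,6}
'b' @ 1: {3,5,8,10,12}
'a' @ 2: {}  — no active states
rest 'adadc' ignored (set empty)
end set {} — state 1 not in

Answer: REJECT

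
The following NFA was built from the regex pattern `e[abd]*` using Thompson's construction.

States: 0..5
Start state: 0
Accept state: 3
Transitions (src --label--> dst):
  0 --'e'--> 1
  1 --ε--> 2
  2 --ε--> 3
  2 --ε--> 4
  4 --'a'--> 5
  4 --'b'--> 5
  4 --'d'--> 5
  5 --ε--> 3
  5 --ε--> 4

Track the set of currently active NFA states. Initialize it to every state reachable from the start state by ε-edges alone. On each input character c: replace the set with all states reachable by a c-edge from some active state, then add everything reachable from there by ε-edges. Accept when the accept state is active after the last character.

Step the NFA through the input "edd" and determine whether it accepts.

Answer: ACCEPT

Trace:
S₀ = ε-closure({0}) = {0}
'e' @ 1: {1,2,3,4}  (accept∈set)
'd' @ 2: {3,4,5}  (accept∈set)
'd' @ 3: {3,4,5}  (accept∈set)
after full input: {3,4,5}  (accept=3 in)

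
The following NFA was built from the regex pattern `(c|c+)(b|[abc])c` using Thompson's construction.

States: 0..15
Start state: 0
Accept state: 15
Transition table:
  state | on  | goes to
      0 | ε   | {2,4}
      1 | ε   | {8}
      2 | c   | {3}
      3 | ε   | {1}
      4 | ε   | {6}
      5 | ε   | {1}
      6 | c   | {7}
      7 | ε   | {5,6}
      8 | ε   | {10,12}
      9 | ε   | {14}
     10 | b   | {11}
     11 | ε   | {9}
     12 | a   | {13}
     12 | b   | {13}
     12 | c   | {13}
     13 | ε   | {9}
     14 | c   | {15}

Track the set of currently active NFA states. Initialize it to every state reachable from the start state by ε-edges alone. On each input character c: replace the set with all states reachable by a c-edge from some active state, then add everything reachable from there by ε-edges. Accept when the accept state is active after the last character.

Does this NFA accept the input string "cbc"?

S₀ = ε-closure({0}) = {0,2,4,6}
'c' @ 1: {1,3,5,6,7,8,10,12}
'b' @ 2: {9,11,13,14}
'c' @ 3: {15}  [accepting]
after full input: {15}  (accept=15 in)

Answer: ACCEPT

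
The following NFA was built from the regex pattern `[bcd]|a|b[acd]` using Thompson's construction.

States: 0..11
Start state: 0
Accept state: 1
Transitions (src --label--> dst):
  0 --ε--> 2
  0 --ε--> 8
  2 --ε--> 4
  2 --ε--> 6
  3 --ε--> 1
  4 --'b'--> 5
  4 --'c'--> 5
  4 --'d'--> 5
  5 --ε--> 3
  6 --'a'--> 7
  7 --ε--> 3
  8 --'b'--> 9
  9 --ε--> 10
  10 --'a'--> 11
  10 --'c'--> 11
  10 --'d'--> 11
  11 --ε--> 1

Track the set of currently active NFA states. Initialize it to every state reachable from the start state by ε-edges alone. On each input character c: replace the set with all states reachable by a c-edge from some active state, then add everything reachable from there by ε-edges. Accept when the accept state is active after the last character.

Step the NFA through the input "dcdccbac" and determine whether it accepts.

Answer: REJECT

Derivation:
initial (ε-close {0}): {0,2,4,6,8}
'd' @ 1: {1,3,5}  ✓accept
'c' @ 2: {}  — state set empty
rest 'dccbac' ignored (set empty)
after full input: {}  (accept=1 not in)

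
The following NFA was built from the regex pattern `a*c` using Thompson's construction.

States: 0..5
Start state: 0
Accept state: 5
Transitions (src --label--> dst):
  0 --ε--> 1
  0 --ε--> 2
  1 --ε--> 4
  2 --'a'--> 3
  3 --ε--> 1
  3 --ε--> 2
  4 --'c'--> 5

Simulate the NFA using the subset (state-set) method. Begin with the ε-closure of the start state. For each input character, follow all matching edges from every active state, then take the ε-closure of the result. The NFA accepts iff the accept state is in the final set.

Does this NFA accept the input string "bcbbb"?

S₀ = ε-closure({0}) = {0,1,2,4}
'b' @ 1: {}  — state set empty
rest 'cbbb' ignored (set empty)
after full input: {}  (accept=5 not in)

Answer: REJECT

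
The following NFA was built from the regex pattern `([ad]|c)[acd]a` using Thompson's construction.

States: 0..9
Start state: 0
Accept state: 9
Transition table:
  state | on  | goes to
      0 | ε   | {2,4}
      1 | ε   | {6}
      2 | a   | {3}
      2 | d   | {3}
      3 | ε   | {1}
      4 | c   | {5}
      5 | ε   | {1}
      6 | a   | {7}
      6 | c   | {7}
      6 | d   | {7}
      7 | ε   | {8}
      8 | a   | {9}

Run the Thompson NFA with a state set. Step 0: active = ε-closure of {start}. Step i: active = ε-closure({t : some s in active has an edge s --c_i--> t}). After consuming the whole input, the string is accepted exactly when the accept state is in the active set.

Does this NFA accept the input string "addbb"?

Answer: REJECT

Steps:
start: ε-closure({0}) = {0,2,4}
'a' @ 1: {1,3,6}
'd' @ 2: {7,8}
'd' @ 3: {}  — dead — no transitions
rest 'bb' ignored (set empty)
after full input: {}  (accept=9 not in)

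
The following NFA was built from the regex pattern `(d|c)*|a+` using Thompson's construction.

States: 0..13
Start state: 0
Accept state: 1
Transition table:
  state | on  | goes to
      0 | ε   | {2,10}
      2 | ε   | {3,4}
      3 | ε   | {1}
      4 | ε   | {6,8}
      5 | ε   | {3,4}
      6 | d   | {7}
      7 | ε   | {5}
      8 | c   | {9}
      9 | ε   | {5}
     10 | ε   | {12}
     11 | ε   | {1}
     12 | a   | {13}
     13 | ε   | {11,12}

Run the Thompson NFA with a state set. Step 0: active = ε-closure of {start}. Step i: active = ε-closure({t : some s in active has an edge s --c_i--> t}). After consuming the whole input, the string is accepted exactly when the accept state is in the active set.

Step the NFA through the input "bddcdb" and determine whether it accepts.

Answer: REJECT

Steps:
S₀ = ε-closure({0}) = {0,1,2,3,4,6,8,10,12}
'b' @ 1: {}  — no active states
rest 'ddcdb' ignored (set empty)
end set {} — state 1 not in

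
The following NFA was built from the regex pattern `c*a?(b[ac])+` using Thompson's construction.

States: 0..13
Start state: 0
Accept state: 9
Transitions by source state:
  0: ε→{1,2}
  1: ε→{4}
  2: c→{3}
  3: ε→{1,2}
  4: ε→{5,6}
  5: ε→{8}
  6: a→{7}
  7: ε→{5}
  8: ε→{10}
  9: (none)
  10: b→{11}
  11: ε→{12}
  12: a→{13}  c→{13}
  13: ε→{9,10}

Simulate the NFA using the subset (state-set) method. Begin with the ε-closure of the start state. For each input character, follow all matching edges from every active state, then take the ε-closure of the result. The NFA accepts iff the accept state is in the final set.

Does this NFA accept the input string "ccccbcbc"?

start: ε-closure({0}) = {0,1,2,4,5,6,8,10}
'c' @ 1: {1,2,3,4,5,6,8,10}
'c' @ 2: {1,2,3,4,5,6,8,10}
'c' @ 3: {1,2,3,4,5,6,8,10}
'c' @ 4: {1,2,3,4,5,6,8,10}
'b' @ 5: {11,12}
'c' @ 6: {9,10,13}  (accept∈set)
'b' @ 7: {11,12}
'c' @ 8: {9,10,13}  (accept∈set)
final: {9,10,13}; accept 9 in set

Answer: ACCEPT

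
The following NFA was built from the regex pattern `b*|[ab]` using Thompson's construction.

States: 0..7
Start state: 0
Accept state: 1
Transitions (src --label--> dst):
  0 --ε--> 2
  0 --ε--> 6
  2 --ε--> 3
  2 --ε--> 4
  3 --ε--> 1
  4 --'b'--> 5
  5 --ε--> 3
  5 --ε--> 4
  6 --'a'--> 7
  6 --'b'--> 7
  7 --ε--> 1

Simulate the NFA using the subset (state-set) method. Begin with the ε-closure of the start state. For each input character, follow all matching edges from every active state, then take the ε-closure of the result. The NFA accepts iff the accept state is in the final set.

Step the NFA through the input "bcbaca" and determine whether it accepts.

Answer: REJECT

Trace:
S₀ = ε-closure({0}) = {0,1,2,3,4,6}
'b' @ 1: {1,3,4,5,7}  [accepting]
'c' @ 2: {}  — state set empty
rest 'baca' ignored (set empty)
after full input: {}  (accept=1 not in)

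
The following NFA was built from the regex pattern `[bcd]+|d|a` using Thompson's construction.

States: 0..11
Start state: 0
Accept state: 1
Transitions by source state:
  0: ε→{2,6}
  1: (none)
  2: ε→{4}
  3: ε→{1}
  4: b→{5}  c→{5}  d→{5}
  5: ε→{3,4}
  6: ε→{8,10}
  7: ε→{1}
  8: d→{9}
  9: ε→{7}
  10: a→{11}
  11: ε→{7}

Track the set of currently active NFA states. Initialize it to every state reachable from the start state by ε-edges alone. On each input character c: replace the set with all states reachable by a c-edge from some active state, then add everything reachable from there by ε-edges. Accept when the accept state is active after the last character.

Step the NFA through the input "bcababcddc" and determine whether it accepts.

S₀ = ε-closure({0}) = {0,2,4,6,8,10}
'b' @ 1: {1,3,4,5}  [accepting]
'c' @ 2: {1,3,4,5}  [accepting]
'a' @ 3: {}  — dead — no transitions
rest 'babcddc' ignored (set empty)
final: {}; accept 1 not in set

Answer: REJECT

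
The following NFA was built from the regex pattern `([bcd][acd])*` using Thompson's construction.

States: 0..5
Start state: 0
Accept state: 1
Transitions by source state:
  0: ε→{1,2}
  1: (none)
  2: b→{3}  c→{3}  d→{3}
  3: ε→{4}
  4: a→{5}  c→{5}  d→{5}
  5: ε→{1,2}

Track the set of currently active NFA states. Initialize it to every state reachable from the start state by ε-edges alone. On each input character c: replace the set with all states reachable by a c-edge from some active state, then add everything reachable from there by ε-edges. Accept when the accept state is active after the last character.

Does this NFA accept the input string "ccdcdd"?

Answer: ACCEPT

Steps:
S₀ = ε-closure({0}) = {0,1,2}
'c' @ 1: {3,4}
'c' @ 2: {1,2,5}  (accept∈set)
'd' @ 3: {3,4}
'c' @ 4: {1,2,5}  (accept∈set)
'd' @ 5: {3,4}
'd' @ 6: {1,2,5}  (accept∈set)
final: {1,2,5}; accept 1 in set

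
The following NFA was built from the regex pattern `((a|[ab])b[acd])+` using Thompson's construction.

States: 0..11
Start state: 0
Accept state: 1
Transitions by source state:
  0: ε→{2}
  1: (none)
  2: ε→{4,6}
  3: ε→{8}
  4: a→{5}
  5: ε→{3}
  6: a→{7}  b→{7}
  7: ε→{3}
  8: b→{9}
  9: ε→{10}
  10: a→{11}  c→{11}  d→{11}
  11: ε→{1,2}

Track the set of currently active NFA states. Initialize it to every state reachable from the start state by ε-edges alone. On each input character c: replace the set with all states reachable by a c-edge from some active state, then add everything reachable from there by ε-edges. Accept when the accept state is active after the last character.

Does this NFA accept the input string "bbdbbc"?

Answer: ACCEPT

Trace:
S₀ = ε-closure({0}) = {0,2,4,6}
'b' @ 1: {3,7,8}
'b' @ 2: {9,10}
'd' @ 3: {1,2,4,6,11}  (accept∈set)
'b' @ 4: {3,7,8}
'b' @ 5: {9,10}
'c' @ 6: {1,2,4,6,11}  (accept∈set)
after full input: {1,2,4,6,11}  (accept=1 in)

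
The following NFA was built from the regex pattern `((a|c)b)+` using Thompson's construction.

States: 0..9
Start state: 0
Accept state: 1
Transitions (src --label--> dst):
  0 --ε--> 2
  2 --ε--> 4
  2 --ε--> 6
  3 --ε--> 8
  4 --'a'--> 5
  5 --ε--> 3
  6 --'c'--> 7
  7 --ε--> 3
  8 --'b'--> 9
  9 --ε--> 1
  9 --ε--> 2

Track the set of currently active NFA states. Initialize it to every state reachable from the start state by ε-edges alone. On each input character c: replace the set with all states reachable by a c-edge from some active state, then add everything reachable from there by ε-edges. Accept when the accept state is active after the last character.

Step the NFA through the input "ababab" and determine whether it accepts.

Answer: ACCEPT

Steps:
initial (ε-close {0}): {0,2,4,6}
'a' @ 1: {3,5,8}
'b' @ 2: {1,2,4,6,9}  (accept∈set)
'a' @ 3: {3,5,8}
'b' @ 4: {1,2,4,6,9}  (accept∈set)
'a' @ 5: {3,5,8}
'b' @ 6: {1,2,4,6,9}  (accept∈set)
after full input: {1,2,4,6,9}  (accept=1 in)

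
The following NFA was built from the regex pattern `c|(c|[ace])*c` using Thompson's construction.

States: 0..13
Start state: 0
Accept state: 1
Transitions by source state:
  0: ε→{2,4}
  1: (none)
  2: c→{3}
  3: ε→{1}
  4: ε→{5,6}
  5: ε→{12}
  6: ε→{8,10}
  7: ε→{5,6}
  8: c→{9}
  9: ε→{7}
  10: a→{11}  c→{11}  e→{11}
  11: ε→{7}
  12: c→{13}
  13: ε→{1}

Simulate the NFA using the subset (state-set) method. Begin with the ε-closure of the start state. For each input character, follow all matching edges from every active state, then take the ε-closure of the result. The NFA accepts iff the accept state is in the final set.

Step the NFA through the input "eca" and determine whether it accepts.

Answer: REJECT

Steps:
start: ε-closure({0}) = {0,2,4,5,6,8,10,12}
'e' @ 1: {5,6,7,8,10,11,12}
'c' @ 2: {1,5,6,7,8,9,10,11,12,13}  ✓accept
'a' @ 3: {5,6,7,8,10,11,12}
after full input: {5,6,7,8,10,11,12}  (accept=1 not in)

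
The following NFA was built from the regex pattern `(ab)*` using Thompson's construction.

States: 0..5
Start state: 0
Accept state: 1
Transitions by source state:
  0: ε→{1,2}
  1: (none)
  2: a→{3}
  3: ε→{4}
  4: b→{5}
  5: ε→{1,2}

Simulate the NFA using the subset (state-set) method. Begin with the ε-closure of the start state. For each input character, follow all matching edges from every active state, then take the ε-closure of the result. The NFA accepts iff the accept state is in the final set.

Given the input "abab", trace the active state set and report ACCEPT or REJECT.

initial (ε-close {0}): {0,1,2}
'a' @ 1: {3,4}
'b' @ 2: {1,2,5}  (accept∈set)
'a' @ 3: {3,4}
'b' @ 4: {1,2,5}  (accept∈set)
after full input: {1,2,5}  (accept=1 in)

Answer: ACCEPT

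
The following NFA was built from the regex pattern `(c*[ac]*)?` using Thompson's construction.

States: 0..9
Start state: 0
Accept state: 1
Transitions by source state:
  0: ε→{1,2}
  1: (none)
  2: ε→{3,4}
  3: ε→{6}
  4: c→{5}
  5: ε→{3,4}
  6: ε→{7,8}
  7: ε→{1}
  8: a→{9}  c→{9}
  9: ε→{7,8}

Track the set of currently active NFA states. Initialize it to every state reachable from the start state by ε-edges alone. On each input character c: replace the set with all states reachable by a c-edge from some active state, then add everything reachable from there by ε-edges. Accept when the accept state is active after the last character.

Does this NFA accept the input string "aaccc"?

S₀ = ε-closure({0}) = {0,1,2,3,4,6,7,8}
'a' @ 1: {1,7,8,9}  ✓accept
'a' @ 2: {1,7,8,9}  ✓accept
'c' @ 3: {1,7,8,9}  ✓accept
'c' @ 4: {1,7,8,9}  ✓accept
'c' @ 5: {1,7,8,9}  ✓accept
final: {1,7,8,9}; accept 1 in set

Answer: ACCEPT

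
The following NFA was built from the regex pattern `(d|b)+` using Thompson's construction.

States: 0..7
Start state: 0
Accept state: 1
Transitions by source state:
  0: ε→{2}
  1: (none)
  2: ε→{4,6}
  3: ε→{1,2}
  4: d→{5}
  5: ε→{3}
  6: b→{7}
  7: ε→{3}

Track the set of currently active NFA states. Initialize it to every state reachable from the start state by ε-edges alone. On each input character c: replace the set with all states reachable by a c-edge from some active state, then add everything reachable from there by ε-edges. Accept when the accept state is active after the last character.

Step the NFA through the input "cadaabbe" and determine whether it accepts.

Answer: REJECT

Trace:
initial (ε-close {0}): {0,2,4,6}
'c' @ 1: {}  — dead — no transitions
rest 'adaabbe' ignored (set empty)
end set {} — state 1 not in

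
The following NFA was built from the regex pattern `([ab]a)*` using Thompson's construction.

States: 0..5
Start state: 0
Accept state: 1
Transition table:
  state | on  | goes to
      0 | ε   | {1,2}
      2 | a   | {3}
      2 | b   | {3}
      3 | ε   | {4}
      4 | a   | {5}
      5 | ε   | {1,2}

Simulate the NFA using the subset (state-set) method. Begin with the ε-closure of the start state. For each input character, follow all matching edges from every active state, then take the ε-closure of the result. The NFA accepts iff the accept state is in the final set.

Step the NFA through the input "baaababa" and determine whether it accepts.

start: ε-closure({0}) = {0,1,2}
'b' @ 1: {3,4}
'a' @ 2: {1,2,5}  [accepting]
'a' @ 3: {3,4}
'a' @ 4: {1,2,5}  [accepting]
'b' @ 5: {3,4}
'a' @ 6: {1,2,5}  [accepting]
'b' @ 7: {3,4}
'a' @ 8: {1,2,5}  [accepting]
after full input: {1,2,5}  (accept=1 in)

Answer: ACCEPT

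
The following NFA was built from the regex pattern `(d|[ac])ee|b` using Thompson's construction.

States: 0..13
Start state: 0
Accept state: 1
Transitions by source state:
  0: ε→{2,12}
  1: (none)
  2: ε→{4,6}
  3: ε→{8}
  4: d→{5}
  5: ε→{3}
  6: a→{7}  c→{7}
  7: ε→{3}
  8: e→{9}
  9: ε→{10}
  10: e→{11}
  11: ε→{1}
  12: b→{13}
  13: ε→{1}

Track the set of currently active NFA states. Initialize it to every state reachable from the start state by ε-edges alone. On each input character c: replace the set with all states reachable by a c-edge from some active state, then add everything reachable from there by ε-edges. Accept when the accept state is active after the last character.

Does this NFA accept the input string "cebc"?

Answer: REJECT

Steps:
start: ε-closure({0}) = {0,2,4,6,12}
'c' @ 1: {3,7,8}
'e' @ 2: {9,10}
'b' @ 3: {}  — dead — no transitions
rest 'c' ignored (set empty)
final: {}; accept 1 not in set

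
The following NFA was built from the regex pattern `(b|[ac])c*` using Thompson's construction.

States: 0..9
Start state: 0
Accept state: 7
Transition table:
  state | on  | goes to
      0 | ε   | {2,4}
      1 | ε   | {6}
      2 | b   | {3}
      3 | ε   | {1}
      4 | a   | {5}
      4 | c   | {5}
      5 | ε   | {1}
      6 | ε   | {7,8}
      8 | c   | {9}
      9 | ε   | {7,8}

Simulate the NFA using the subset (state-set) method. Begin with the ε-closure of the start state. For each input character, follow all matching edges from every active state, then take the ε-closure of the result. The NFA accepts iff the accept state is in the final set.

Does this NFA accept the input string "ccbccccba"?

initial (ε-close {0}): {0,2,4}
'c' @ 1: {1,5,6,7,8}  ✓accept
'c' @ 2: {7,8,9}  ✓accept
'b' @ 3: {}  — state set empty
rest 'ccccba' ignored (set empty)
after full input: {}  (accept=7 not in)

Answer: REJECT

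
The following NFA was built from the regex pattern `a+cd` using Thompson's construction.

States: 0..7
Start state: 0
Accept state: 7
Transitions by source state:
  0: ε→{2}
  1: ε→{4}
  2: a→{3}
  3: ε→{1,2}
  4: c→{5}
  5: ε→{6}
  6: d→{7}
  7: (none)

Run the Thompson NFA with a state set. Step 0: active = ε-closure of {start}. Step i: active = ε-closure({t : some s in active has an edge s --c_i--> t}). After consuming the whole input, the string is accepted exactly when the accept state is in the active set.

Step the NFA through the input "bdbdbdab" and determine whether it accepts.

initial (ε-close {0}): {0,2}
'b' @ 1: {}  — dead — no transitions
rest 'dbdbdab' ignored (set empty)
end set {} — state 7 not in

Answer: REJECT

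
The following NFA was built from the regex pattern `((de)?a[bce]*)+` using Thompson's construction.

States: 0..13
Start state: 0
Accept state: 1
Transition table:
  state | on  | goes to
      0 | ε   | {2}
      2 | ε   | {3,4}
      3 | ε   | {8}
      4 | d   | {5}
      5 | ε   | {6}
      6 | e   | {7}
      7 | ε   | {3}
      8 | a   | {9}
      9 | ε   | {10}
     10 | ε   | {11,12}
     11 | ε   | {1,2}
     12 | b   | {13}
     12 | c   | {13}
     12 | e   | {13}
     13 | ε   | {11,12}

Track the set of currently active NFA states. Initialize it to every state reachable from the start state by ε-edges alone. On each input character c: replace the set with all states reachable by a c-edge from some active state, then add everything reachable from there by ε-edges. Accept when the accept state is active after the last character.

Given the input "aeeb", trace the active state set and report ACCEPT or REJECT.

initial (ε-close {0}): {0,2,3,4,8}
'a' @ 1: {1,2,3,4,8,9,10,11,12}  (accept∈set)
'e' @ 2: {1,2,3,4,8,11,12,13}  (accept∈set)
'e' @ 3: {1,2,3,4,8,11,12,13}  (accept∈set)
'b' @ 4: {1,2,3,4,8,11,12,13}  (accept∈set)
after full input: {1,2,3,4,8,11,12,13}  (accept=1 in)

Answer: ACCEPT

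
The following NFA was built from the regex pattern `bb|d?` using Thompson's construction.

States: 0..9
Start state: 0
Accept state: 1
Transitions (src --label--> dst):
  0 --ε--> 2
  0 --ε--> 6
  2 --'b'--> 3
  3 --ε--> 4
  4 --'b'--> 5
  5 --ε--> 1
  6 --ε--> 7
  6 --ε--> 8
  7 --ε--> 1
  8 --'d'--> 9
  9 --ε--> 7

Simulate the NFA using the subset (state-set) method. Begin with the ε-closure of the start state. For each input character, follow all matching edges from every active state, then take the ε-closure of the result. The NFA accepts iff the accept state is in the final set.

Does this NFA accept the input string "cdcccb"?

Answer: REJECT

Steps:
initial (ε-close {0}): {0,1,2,6,7,8}
'c' @ 1: {}  — no active states
rest 'dcccb' ignored (set empty)
end set {} — state 1 not in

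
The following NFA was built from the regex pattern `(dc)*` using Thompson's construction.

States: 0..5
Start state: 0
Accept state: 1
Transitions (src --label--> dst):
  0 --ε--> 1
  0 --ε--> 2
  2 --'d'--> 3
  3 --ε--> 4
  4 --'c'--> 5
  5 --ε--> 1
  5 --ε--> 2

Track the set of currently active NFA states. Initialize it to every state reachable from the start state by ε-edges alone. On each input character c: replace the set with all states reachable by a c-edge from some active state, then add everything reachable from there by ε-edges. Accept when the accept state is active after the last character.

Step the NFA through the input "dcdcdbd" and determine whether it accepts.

Answer: REJECT

Steps:
S₀ = ε-closure({0}) = {0,1,2}
'd' @ 1: {3,4}
'c' @ 2: {1,2,5}  (accept∈set)
'd' @ 3: {3,4}
'c' @ 4: {1,2,5}  (accept∈set)
'd' @ 5: {3,4}
'b' @ 6: {}  — dead — no transitions
rest 'd' ignored (set empty)
end set {} — state 1 not in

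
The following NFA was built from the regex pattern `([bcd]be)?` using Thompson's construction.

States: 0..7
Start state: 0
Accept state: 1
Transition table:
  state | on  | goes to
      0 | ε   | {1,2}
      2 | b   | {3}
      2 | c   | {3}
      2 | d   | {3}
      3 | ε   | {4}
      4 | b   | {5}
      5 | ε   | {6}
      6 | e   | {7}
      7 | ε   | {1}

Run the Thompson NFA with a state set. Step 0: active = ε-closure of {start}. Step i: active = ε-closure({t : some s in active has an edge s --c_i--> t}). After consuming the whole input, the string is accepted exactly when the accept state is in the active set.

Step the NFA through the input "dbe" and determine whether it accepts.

Answer: ACCEPT

Steps:
S₀ = ε-closure({0}) = {0,1,2}
'd' @ 1: {3,4}
'b' @ 2: {5,6}
'e' @ 3: {1,7}  [accepting]
final: {1,7}; accept 1 in set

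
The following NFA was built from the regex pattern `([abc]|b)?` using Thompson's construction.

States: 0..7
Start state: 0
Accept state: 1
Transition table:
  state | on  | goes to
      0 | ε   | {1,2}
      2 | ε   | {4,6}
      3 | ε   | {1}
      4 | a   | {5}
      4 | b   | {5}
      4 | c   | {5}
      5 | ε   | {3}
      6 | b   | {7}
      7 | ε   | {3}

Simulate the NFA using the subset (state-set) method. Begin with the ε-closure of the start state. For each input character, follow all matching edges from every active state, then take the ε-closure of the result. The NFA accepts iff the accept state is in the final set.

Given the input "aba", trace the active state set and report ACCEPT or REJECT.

Answer: REJECT

Trace:
start: ε-closure({0}) = {0,1,2,4,6}
'a' @ 1: {1,3,5}  ✓accept
'b' @ 2: {}  — no active states
rest 'a' ignored (set empty)
after full input: {}  (accept=1 not in)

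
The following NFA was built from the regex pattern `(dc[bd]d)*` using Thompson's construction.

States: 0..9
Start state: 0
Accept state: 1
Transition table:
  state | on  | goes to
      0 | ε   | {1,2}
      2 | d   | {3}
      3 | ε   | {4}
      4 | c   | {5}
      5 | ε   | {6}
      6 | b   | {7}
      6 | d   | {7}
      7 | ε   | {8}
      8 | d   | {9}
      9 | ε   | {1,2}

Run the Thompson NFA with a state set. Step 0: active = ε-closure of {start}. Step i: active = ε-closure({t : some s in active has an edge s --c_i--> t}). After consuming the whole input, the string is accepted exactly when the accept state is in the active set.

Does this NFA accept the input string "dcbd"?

Answer: ACCEPT

Steps:
start: ε-closure({0}) = {0,1,2}
'd' @ 1: {3,4}
'c' @ 2: {5,6}
'b' @ 3: {7,8}
'd' @ 4: {1,2,9}  [accepting]
after full input: {1,2,9}  (accept=1 in)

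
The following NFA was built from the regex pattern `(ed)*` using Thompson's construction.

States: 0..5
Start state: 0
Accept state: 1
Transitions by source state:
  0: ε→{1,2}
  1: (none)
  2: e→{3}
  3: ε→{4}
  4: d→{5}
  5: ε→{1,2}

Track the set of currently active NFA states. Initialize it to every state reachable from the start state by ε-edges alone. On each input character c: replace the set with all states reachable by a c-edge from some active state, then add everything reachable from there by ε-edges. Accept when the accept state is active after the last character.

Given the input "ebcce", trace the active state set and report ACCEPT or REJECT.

start: ε-closure({0}) = {0,1,2}
'e' @ 1: {3,4}
'b' @ 2: {}  — state set empty
rest 'cce' ignored (set empty)
final: {}; accept 1 not in set

Answer: REJECT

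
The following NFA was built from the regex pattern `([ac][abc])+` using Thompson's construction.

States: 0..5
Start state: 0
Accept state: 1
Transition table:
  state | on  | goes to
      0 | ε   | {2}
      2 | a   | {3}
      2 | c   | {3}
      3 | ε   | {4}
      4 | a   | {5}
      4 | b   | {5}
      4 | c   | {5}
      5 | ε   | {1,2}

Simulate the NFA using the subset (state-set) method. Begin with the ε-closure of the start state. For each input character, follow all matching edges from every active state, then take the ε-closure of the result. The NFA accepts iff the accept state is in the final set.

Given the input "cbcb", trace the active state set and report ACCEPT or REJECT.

S₀ = ε-closure({0}) = {0,2}
'c' @ 1: {3,4}
'b' @ 2: {1,2,5}  [accepting]
'c' @ 3: {3,4}
'b' @ 4: {1,2,5}  [accepting]
final: {1,2,5}; accept 1 in set

Answer: ACCEPT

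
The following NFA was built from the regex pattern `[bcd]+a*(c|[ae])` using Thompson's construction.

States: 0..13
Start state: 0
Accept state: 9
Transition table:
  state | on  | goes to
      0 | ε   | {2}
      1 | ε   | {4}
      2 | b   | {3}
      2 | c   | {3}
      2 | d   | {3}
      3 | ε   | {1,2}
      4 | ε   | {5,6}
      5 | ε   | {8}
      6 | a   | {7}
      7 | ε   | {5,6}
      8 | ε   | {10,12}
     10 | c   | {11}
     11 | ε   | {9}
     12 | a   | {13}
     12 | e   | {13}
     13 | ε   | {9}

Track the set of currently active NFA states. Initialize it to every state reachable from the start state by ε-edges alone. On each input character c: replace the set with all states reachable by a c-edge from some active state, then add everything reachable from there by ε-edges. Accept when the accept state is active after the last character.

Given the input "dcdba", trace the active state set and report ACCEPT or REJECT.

start: ε-closure({0}) = {0,2}
'd' @ 1: {1,2,3,4,5,6,8,10,12}
'c' @ 2: {1,2,3,4,5,6,8,9,10,11,12}  (accept∈set)
'd' @ 3: {1,2,3,4,5,6,8,10,12}
'b' @ 4: {1,2,3,4,5,6,8,10,12}
'a' @ 5: {5,6,7,8,9,10,12,13}  (accept∈set)
after full input: {5,6,7,8,9,10,12,13}  (accept=9 in)

Answer: ACCEPT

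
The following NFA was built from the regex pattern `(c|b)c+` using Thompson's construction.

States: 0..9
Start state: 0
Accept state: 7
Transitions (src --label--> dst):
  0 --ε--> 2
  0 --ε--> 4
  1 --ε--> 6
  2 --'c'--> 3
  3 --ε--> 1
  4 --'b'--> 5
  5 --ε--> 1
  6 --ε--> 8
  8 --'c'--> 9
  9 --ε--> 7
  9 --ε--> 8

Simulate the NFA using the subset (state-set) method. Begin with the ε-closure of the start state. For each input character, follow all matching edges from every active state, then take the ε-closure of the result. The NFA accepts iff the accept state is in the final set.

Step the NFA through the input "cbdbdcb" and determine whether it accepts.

Answer: REJECT

Steps:
start: ε-closure({0}) = {0,2,4}
'c' @ 1: {1,3,6,8}
'b' @ 2: {}  — no active states
rest 'dbdcb' ignored (set empty)
after full input: {}  (accept=7 not in)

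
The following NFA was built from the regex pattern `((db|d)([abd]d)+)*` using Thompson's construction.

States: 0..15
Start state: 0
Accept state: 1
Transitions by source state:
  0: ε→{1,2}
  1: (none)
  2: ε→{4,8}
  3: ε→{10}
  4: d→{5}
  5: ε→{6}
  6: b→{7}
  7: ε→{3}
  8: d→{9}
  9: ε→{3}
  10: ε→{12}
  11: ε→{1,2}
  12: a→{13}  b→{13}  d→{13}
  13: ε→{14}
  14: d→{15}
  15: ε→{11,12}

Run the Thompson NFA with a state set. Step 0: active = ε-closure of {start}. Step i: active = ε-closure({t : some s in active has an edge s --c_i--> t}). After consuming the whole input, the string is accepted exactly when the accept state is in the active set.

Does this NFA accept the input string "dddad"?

Answer: ACCEPT

Steps:
initial (ε-close {0}): {0,1,2,4,8}
'd' @ 1: {3,5,6,9,10,12}
'd' @ 2: {13,14}
'd' @ 3: {1,2,4,8,11,12,15}  (accept∈set)
'a' @ 4: {13,14}
'd' @ 5: {1,2,4,8,11,12,15}  (accept∈set)
after full input: {1,2,4,8,11,12,15}  (accept=1 in)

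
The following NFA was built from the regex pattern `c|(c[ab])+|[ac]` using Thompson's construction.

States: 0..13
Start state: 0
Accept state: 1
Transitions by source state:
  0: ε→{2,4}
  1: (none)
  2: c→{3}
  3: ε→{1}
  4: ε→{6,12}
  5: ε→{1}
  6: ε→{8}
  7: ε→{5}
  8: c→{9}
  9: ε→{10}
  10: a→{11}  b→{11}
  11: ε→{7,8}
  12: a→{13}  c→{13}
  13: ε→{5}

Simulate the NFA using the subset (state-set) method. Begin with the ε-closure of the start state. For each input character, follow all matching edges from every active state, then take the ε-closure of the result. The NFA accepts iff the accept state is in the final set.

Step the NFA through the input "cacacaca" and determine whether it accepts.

Answer: ACCEPT

Steps:
S₀ = ε-closure({0}) = {0,2,4,6,8,12}
'c' @ 1: {1,3,5,9,10,13}  [accepting]
'a' @ 2: {1,5,7,8,11}  [accepting]
'c' @ 3: {9,10}
'a' @ 4: {1,5,7,8,11}  [accepting]
'c' @ 5: {9,10}
'a' @ 6: {1,5,7,8,11}  [accepting]
'c' @ 7: {9,10}
'a' @ 8: {1,5,7,8,11}  [accepting]
end set {1,5,7,8,11} — state 1 in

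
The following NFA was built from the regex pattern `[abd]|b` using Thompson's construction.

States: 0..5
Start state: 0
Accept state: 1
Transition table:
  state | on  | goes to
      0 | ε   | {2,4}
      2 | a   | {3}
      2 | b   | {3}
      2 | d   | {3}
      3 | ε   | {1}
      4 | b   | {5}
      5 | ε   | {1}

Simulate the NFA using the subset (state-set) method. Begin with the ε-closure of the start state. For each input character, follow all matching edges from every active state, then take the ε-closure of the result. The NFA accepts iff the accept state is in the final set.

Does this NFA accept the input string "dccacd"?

start: ε-closure({0}) = {0,2,4}
'd' @ 1: {1,3}  [accepting]
'c' @ 2: {}  — dead — no transitions
rest 'cacd' ignored (set empty)
after full input: {}  (accept=1 not in)

Answer: REJECT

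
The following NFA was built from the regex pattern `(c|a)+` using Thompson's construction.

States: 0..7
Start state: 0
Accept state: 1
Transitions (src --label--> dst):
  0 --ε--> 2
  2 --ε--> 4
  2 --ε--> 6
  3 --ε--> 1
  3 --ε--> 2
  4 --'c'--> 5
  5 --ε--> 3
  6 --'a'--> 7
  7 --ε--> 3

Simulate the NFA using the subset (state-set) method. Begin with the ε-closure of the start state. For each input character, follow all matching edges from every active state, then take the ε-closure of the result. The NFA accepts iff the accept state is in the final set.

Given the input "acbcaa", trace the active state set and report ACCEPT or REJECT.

initial (ε-close {0}): {0,2,4,6}
'a' @ 1: {1,2,3,4,6,7}  ✓accept
'c' @ 2: {1,2,3,4,5,6}  ✓accept
'b' @ 3: {}  — no active states
rest 'caa' ignored (set empty)
final: {}; accept 1 not in set

Answer: REJECT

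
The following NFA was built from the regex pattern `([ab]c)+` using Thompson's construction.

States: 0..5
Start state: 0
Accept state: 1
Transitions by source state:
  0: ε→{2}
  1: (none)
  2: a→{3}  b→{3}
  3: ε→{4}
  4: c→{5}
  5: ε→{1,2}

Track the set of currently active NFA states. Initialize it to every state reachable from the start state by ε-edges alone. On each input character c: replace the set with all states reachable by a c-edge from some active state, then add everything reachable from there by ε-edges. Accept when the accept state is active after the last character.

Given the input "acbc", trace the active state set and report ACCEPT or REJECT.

Answer: ACCEPT

Trace:
initial (ε-close {0}): {0,2}
'a' @ 1: {3,4}
'c' @ 2: {1,2,5}  (accept∈set)
'b' @ 3: {3,4}
'c' @ 4: {1,2,5}  (accept∈set)
final: {1,2,5}; accept 1 in set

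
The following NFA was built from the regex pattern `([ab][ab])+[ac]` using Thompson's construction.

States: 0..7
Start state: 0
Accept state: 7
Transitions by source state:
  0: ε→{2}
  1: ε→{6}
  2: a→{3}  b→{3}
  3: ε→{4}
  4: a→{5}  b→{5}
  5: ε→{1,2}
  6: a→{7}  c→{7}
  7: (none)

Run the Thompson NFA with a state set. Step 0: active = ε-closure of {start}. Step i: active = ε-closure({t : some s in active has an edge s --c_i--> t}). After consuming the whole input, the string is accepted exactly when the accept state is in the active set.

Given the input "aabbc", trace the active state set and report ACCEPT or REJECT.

Answer: ACCEPT

Derivation:
start: ε-closure({0}) = {0,2}
'a' @ 1: {3,4}
'a' @ 2: {1,2,5,6}
'b' @ 3: {3,4}
'b' @ 4: {1,2,5,6}
'c' @ 5: {7}  (accept∈set)
final: {7}; accept 7 in set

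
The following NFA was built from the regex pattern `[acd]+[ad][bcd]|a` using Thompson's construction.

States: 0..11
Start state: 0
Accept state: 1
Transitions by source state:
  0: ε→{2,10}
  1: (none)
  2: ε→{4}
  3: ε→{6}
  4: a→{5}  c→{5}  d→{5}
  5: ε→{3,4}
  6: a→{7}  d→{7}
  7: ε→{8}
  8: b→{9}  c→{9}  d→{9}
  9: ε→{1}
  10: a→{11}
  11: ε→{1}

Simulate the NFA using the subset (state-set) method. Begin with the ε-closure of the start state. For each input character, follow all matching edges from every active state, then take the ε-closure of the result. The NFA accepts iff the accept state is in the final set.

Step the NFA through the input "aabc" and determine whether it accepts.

initial (ε-close {0}): {0,2,4,10}
'a' @ 1: {1,3,4,5,6,11}  (accept∈set)
'a' @ 2: {3,4,5,6,7,8}
'b' @ 3: {1,9}  (accept∈set)
'c' @ 4: {}  — no active states
final: {}; accept 1 not in set

Answer: REJECT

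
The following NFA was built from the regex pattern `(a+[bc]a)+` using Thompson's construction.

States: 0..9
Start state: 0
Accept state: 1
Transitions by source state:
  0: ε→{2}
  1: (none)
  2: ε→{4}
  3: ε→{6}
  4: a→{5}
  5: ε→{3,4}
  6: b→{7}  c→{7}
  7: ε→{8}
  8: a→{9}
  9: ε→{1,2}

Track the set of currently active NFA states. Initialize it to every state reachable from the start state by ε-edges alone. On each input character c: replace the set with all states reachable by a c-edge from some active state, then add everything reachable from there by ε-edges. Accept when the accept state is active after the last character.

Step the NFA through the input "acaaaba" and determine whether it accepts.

Answer: ACCEPT

Trace:
initial (ε-close {0}): {0,2,4}
'a' @ 1: {3,4,5,6}
'c' @ 2: {7,8}
'a' @ 3: {1,2,4,9}  (accept∈set)
'a' @ 4: {3,4,5,6}
'a' @ 5: {3,4,5,6}
'b' @ 6: {7,8}
'a' @ 7: {1,2,4,9}  (accept∈set)
final: {1,2,4,9}; accept 1 in set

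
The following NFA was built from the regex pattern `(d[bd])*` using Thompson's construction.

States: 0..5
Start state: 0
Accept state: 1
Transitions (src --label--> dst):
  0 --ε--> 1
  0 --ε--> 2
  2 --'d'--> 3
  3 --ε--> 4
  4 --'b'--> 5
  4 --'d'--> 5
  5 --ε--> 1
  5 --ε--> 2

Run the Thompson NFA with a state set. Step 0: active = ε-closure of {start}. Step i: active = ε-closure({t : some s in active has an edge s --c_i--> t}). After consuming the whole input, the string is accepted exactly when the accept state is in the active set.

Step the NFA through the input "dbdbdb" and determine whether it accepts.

Answer: ACCEPT

Trace:
S₀ = ε-closure({0}) = {0,1,2}
'd' @ 1: {3,4}
'b' @ 2: {1,2,5}  ✓accept
'd' @ 3: {3,4}
'b' @ 4: {1,2,5}  ✓accept
'd' @ 5: {3,4}
'b' @ 6: {1,2,5}  ✓accept
after full input: {1,2,5}  (accept=1 in)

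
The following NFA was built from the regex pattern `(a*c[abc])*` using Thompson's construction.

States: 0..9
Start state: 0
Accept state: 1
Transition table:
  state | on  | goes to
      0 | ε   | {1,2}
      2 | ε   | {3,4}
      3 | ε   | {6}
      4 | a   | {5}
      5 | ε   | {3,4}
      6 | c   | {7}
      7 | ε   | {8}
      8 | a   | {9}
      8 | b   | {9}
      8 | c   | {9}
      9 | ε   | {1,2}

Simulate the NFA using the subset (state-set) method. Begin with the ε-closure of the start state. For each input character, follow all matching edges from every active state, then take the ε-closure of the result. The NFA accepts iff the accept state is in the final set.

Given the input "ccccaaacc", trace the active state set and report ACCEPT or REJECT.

start: ε-closure({0}) = {0,1,2,3,4,6}
'c' @ 1: {7,8}
'c' @ 2: {1,2,3,4,6,9}  [accepting]
'c' @ 3: {7,8}
'c' @ 4: {1,2,3,4,6,9}  [accepting]
'a' @ 5: {3,4,5,6}
'a' @ 6: {3,4,5,6}
'a' @ 7: {3,4,5,6}
'c' @ 8: {7,8}
'c' @ 9: {1,2,3,4,6,9}  [accepting]
final: {1,2,3,4,6,9}; accept 1 in set

Answer: ACCEPT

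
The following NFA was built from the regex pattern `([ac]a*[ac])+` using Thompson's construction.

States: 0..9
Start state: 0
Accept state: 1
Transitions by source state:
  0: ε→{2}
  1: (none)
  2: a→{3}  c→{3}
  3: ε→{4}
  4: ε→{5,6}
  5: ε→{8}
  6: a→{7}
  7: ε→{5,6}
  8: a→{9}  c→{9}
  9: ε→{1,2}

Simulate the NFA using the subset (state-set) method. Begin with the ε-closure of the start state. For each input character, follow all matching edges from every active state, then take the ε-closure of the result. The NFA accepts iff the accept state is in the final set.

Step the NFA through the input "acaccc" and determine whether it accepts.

Answer: ACCEPT

Derivation:
S₀ = ε-closure({0}) = {0,2}
'a' @ 1: {3,4,5,6,8}
'c' @ 2: {1,2,9}  (accept∈set)
'a' @ 3: {3,4,5,6,8}
'c' @ 4: {1,2,9}  (accept∈set)
'c' @ 5: {3,4,5,6,8}
'c' @ 6: {1,2,9}  (accept∈set)
after full input: {1,2,9}  (accept=1 in)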